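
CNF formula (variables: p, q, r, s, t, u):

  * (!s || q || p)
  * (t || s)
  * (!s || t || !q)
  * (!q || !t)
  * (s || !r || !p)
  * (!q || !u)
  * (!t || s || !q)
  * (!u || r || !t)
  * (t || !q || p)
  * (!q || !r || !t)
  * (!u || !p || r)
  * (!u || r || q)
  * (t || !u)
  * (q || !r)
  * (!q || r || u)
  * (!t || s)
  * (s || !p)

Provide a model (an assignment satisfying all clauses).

p=T  q=F  r=F  s=T  t=F  u=F

Check each clause:
  1. (q || p || !s) — p is true.
  2. (s || t) — s is true.
  3. (!s || t || !q) — !q is true.
  4. (!q || !t) — !t is true.
  5. (!p || !r || s) — s is true.
  6. (!u || !q) — !u is true.
  7. (!q || s || !t) — !t is true.
  8. (!t || r || !u) — !u is true.
  9. (t || !q || p) — p is true.
  10. (!t || !q || !r) — !t is true.
  11. (!u || !p || r) — !u is true.
  12. (q || !u || r) — !u is true.
  13. (t || !u) — !u is true.
  14. (!r || q) — !r is true.
  15. (!q || u || r) — !q is true.
  16. (s || !t) — !t is true.
  17. (s || !p) — s is true.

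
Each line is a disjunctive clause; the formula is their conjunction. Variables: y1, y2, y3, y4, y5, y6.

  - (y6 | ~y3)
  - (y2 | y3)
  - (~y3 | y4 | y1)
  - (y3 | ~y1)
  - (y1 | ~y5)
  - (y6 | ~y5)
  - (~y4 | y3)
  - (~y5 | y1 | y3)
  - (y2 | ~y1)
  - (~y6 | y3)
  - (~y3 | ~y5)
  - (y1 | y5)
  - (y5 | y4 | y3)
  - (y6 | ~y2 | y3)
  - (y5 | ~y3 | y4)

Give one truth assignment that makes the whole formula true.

y1 = T, y2 = T, y3 = T, y4 = T, y5 = F, y6 = T

Check each clause:
  1. (y6 | ~y3) — y6 is true.
  2. (y3 | y2) — y2 is true.
  3. (y1 | ~y3 | y4) — y1 is true.
  4. (~y1 | y3) — y3 is true.
  5. (~y5 | y1) — y1 is true.
  6. (~y5 | y6) — ~y5 is true.
  7. (y3 | ~y4) — y3 is true.
  8. (~y5 | y3 | y1) — y1 is true.
  9. (~y1 | y2) — y2 is true.
  10. (~y6 | y3) — y3 is true.
  11. (~y5 | ~y3) — ~y5 is true.
  12. (y5 | y1) — y1 is true.
  13. (y5 | y4 | y3) — y3 is true.
  14. (y3 | ~y2 | y6) — y3 is true.
  15. (y5 | y4 | ~y3) — y4 is true.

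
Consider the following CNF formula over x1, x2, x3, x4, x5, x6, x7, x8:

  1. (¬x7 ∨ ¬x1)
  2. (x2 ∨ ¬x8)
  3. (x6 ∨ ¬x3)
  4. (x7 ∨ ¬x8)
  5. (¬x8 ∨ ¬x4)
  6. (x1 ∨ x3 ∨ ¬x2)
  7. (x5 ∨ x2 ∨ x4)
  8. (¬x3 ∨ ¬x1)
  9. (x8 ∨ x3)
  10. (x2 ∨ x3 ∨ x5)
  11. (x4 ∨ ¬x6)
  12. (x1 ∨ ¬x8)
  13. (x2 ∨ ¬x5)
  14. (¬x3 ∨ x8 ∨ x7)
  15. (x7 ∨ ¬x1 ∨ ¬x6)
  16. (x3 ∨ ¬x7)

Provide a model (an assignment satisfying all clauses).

x1 = F, x2 = T, x3 = T, x4 = T, x5 = T, x6 = T, x7 = T, x8 = F

Check each clause:
  1. (¬x1 ∨ ¬x7) — ¬x1 is true.
  2. (¬x8 ∨ x2) — ¬x8 is true.
  3. (x6 ∨ ¬x3) — x6 is true.
  4. (x7 ∨ ¬x8) — ¬x8 is true.
  5. (¬x4 ∨ ¬x8) — ¬x8 is true.
  6. (x3 ∨ x1 ∨ ¬x2) — x3 is true.
  7. (x4 ∨ x5 ∨ x2) — x2 is true.
  8. (¬x1 ∨ ¬x3) — ¬x1 is true.
  9. (x3 ∨ x8) — x3 is true.
  10. (x3 ∨ x2 ∨ x5) — x2 is true.
  11. (¬x6 ∨ x4) — x4 is true.
  12. (x1 ∨ ¬x8) — ¬x8 is true.
  13. (¬x5 ∨ x2) — x2 is true.
  14. (¬x3 ∨ x8 ∨ x7) — x7 is true.
  15. (¬x6 ∨ x7 ∨ ¬x1) — ¬x1 is true.
  16. (¬x7 ∨ x3) — x3 is true.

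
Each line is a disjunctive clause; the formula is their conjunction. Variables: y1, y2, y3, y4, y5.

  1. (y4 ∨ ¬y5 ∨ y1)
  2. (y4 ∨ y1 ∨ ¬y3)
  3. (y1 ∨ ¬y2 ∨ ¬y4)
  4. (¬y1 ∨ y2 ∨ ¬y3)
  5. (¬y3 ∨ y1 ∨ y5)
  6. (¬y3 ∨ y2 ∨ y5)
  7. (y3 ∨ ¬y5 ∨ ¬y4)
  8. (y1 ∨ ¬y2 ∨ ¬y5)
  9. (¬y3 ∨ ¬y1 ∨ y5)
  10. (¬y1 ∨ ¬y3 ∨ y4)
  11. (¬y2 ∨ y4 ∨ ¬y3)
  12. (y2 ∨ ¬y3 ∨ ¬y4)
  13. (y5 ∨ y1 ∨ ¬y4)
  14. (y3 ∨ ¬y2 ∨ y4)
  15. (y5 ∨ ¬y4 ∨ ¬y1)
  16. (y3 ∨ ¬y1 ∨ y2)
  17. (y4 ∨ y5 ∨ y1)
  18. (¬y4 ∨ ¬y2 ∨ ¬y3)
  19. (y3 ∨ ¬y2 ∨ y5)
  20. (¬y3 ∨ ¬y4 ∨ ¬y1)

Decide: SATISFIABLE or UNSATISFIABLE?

UNSATISFIABLE

y3 = True:
  y1 = True:
    propagation gives y2=True, y5=True, y4=True; an empty clause results — contradiction.
  y1 = False:
    propagation gives y4=True, y2=False; an empty clause results — contradiction.
y3 = False:
  y1 = True:
    propagation gives y2=True, y4=True, y5=False; an empty clause results — contradiction.
  y1 = False:
    y4 = True:
      propagation gives y2=False, y5=False; contradiction.
    y4 = False:
      propagation gives y5=False; contradiction.
Every branch closes, so no satisfying assignment exists.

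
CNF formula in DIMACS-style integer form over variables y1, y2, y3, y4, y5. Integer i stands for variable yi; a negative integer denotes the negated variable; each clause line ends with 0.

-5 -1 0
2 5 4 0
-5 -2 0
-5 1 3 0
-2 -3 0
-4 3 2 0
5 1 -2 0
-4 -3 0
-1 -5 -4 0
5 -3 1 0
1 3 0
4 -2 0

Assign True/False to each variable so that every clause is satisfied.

Branch on y1: take y1 = False.
  then y3 is forced to True.
  then y2 is forced to False.
  then y4 is forced to False.
  then y5 is forced to True.
Every clause has at least one true literal under this assignment.

y1 = 0, y2 = 0, y3 = 1, y4 = 0, y5 = 1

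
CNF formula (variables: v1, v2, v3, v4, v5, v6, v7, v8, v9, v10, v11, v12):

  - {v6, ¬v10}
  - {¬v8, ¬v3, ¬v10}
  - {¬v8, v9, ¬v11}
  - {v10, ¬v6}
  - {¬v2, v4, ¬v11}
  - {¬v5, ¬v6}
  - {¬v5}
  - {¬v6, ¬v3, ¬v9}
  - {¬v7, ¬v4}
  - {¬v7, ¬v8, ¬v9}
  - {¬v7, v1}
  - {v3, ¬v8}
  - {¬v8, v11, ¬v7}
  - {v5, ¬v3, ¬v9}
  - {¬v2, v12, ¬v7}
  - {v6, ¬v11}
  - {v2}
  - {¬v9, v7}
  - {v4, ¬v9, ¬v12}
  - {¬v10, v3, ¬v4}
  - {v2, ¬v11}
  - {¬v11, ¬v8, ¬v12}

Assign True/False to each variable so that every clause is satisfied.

The clause (¬v5) is unit: v5 must be False.
The clause (v2) is unit: v2 must be True.
v8 occurs only negated in the remaining clauses — set v8 = False.
Try v1 = False.
  then v7 is forced to False.
  then v9 is forced to False.
Set v3 = True and propagate.
The remaining clauses are satisfied by v4 = True, v6 = True, v10 = True, v11 = False, v12 = False.

v1=False  v2=True  v3=True  v4=True  v5=False  v6=True  v7=False  v8=False  v9=False  v10=True  v11=False  v12=False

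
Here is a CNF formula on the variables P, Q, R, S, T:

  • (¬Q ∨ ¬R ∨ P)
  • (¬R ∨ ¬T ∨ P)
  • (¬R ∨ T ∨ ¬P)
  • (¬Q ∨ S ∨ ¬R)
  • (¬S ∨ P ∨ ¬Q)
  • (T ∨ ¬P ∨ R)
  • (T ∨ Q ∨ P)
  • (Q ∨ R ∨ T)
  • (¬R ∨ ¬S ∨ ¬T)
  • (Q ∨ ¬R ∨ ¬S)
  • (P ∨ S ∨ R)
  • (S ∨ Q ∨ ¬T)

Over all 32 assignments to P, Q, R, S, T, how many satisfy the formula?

Satisfying assignments:
  P=F Q=F R=F S=T T=T
  P=T Q=F R=F S=T T=T
  P=T Q=T R=F S=F T=T
  P=T Q=T R=F S=T T=T
That's 4 in total.

4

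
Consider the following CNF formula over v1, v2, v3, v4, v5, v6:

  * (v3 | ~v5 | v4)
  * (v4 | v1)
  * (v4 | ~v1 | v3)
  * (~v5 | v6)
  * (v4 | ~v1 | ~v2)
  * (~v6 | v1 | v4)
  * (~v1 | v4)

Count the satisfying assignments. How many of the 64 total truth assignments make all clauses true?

24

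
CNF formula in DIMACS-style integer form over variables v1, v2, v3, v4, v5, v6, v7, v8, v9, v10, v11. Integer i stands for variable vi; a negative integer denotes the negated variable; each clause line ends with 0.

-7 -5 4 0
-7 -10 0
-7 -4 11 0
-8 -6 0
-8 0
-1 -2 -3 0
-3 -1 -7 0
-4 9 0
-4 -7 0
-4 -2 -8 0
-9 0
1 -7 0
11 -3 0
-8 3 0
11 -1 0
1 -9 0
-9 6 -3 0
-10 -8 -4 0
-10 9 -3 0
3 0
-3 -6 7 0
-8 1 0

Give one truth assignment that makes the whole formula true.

v1 = True, v2 = False, v3 = True, v4 = False, v5 = False, v6 = False, v7 = False, v8 = False, v9 = False, v10 = False, v11 = True

(¬v8) is a unit clause, so v8 = False.
The clause (¬v9) is unit: v9 must be False.
(¬v4) is a unit clause, so v4 = False.
(v3) is a unit clause, so v3 = True.
Unit propagation: (v11) forces v11 = True.
Unit propagation: (¬v10) forces v10 = False.
Pure literal: v2 appears only negated; assign v2 = False.
Pure literal: v5 appears only negated; assign v5 = False.
Try v1 = True.
  then v7 is forced to False.
  then v6 is forced to False.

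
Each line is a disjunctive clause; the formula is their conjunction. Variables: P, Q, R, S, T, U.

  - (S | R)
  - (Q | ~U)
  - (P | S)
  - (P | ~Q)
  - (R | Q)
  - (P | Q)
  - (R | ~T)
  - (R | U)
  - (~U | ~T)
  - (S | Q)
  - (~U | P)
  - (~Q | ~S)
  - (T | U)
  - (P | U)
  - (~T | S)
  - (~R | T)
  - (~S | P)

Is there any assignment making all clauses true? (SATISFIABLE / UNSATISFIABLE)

Pure literal: P appears only positively; assign P = True.
Branch on Q: take Q = False.
  then U is forced to False.
  then R is forced to True.
  then S is forced to True.
  then T is forced to True.
So P=T, Q=F, R=T, S=T, T=T, U=F is a satisfying assignment.

SATISFIABLE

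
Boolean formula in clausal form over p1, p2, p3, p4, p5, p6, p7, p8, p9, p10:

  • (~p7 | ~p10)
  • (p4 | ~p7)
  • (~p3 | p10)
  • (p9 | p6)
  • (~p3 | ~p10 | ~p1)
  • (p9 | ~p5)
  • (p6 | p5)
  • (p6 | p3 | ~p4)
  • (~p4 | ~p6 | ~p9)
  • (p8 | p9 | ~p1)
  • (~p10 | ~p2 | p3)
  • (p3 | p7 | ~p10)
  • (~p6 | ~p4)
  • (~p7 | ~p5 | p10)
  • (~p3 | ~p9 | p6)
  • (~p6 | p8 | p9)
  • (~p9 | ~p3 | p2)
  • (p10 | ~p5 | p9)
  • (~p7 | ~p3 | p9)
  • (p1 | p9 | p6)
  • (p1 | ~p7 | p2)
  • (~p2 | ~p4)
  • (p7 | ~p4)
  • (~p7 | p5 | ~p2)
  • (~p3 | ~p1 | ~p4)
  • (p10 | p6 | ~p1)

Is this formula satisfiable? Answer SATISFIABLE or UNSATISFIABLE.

SATISFIABLE

p8 occurs only positively in the remaining clauses — set p8 = True.
Branch on p1: take p1 = False.
Set p2 = True and propagate.
  then p4 is forced to False.
  then p7 is forced to False.
Set p3 = True and propagate.
  then p10 is forced to True.
The remaining clauses are satisfied by p5 = True, p6 = True, p9 = True.
So p1=False, p2=True, p3=True, p4=False, p5=True, p6=True, p7=False, p8=True, p9=True, p10=True is a satisfying assignment.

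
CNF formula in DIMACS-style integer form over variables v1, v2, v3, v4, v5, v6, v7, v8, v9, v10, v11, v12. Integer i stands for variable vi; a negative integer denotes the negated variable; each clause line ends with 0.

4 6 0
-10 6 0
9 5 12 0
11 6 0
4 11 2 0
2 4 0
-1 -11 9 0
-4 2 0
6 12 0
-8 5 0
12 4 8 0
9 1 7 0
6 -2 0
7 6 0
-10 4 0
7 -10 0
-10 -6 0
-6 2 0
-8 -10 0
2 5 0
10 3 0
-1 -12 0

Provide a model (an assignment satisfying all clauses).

Pure literal: v3 appears only positively; assign v3 = True.
Pure literal: v5 appears only positively; assign v5 = True.
Try v1 = False.
For the remaining variables, v2 = True, v4 = False, v6 = True, v7 = True, v8 = False, v9 = False, v10 = False, v11 = True, v12 = True works.
Every clause has at least one true literal under this assignment.

v1=F, v2=T, v3=T, v4=F, v5=T, v6=T, v7=T, v8=F, v9=F, v10=F, v11=T, v12=T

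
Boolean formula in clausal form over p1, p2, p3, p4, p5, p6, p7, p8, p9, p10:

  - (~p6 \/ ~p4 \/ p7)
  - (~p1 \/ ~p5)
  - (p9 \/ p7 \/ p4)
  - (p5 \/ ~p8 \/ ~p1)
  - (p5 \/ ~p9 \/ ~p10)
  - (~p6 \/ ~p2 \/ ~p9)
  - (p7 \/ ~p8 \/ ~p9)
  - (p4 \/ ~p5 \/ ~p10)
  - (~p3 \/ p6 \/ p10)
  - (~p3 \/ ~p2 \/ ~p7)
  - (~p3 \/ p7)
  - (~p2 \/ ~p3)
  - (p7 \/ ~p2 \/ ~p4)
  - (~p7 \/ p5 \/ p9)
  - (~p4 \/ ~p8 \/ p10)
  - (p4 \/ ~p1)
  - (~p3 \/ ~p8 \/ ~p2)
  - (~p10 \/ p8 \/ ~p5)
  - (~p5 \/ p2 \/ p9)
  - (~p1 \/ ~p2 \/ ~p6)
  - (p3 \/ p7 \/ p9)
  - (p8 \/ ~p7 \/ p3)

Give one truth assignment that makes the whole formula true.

p1=F, p2=T, p3=F, p4=F, p5=T, p6=F, p7=T, p8=T, p9=F, p10=F

Pure literal: p1 appears only negated; assign p1 = False.
Set p2 = True and propagate.
  then p3 is forced to False.
Set p4 = False and propagate.
Try p5 = True.
  then p10 is forced to False.
For the remaining variables, p6 = False, p7 = True, p8 = True, p9 = False works.
Every clause has at least one true literal under this assignment.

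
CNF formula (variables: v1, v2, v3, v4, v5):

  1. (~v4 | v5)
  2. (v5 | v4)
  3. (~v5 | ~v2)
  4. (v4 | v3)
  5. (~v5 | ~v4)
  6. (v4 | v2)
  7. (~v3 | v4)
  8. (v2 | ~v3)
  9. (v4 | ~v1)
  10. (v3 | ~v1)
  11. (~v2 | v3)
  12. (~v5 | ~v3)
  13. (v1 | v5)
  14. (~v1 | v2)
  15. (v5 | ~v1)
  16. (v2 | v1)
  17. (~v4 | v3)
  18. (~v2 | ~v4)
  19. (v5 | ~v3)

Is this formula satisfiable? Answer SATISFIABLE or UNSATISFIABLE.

UNSATISFIABLE

v4 = True:
  propagation gives v5=True; an empty clause results — contradiction.
v4 = False:
  propagation gives v5=True, v2=False; an empty clause results — contradiction.
Every branch closes, so no satisfying assignment exists.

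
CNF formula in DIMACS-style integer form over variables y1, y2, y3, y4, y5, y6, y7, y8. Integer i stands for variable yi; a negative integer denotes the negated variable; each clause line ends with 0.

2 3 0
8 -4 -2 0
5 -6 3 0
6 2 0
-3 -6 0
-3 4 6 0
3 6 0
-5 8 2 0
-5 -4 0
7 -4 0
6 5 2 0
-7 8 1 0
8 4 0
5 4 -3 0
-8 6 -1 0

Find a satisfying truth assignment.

y1=1, y2=1, y3=0, y4=0, y5=1, y6=1, y7=0, y8=1

Try y1 = True.
The remaining clauses are satisfied by y2 = True, y3 = False, y4 = False, y5 = True, y6 = True, y7 = False, y8 = True.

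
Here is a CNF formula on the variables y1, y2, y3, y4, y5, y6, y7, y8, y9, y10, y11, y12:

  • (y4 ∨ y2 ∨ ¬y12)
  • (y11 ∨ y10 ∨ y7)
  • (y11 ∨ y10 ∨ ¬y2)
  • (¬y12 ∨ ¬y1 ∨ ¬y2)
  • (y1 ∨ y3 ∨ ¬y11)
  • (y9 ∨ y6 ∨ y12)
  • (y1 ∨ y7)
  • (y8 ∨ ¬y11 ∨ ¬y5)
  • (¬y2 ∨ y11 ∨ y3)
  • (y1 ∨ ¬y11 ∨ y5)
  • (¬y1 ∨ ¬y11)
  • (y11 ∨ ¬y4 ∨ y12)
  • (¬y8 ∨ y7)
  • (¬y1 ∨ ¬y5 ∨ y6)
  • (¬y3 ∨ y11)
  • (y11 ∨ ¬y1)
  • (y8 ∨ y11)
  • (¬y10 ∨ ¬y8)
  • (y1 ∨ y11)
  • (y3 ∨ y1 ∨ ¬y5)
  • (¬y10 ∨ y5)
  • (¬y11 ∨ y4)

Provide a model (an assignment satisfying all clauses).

y1=False, y2=False, y3=True, y4=True, y5=True, y6=True, y7=True, y8=True, y9=False, y10=False, y11=True, y12=True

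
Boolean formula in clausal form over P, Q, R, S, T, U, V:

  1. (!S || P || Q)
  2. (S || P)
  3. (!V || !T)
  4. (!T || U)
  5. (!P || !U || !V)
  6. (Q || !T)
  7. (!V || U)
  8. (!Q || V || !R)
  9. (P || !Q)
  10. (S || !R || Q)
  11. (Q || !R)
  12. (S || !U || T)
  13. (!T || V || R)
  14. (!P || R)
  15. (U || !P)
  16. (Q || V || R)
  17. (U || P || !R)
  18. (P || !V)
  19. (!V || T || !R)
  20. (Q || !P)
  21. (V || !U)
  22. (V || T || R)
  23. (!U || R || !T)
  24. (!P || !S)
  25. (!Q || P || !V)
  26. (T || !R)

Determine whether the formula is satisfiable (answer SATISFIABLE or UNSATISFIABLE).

UNSATISFIABLE

P = True:
  propagation gives R=True, Q=True, V=True, T=False; an empty clause results — contradiction.
P = False:
  propagation gives S=True, Q=True; an empty clause results — contradiction.
Every branch closes, so no satisfying assignment exists.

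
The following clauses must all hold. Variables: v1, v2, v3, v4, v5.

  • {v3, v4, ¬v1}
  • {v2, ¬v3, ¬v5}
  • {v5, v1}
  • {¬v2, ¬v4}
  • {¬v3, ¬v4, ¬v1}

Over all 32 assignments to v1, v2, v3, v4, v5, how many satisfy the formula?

9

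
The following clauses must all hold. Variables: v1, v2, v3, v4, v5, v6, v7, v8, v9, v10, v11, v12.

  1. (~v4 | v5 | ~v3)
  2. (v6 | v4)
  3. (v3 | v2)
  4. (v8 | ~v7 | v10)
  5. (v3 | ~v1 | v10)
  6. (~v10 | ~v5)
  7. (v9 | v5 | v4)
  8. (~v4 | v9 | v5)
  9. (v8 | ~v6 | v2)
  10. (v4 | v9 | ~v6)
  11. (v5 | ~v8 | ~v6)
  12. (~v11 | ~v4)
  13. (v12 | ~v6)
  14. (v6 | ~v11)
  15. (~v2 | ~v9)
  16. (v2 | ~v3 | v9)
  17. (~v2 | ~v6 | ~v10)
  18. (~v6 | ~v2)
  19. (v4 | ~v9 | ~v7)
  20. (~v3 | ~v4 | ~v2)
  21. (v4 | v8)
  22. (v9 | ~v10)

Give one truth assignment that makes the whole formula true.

v1=F, v2=F, v3=T, v4=F, v5=T, v6=T, v7=F, v8=T, v9=T, v10=F, v11=F, v12=T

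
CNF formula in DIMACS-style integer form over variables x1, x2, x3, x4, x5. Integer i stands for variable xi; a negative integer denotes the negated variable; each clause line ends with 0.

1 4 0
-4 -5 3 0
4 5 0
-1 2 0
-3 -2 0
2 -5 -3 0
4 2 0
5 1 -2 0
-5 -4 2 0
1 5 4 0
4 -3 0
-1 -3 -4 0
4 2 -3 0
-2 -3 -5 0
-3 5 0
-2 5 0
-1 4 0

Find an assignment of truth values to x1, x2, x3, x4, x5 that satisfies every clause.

x1 = F, x2 = F, x3 = F, x4 = T, x5 = F

Check each clause:
  1. (x4 || x1) — x4 is true.
  2. (!x4 || x3 || !x5) — !x5 is true.
  3. (x4 || x5) — x4 is true.
  4. (!x1 || x2) — !x1 is true.
  5. (!x3 || !x2) — !x3 is true.
  6. (x2 || !x5 || !x3) — !x5 is true.
  7. (x4 || x2) — x4 is true.
  8. (x5 || !x2 || x1) — !x2 is true.
  9. (!x5 || !x4 || x2) — !x5 is true.
  10. (x4 || x5 || x1) — x4 is true.
  11. (!x3 || x4) — x4 is true.
  12. (!x1 || !x4 || !x3) — !x3 is true.
  13. (x2 || x4 || !x3) — x4 is true.
  14. (!x5 || !x3 || !x2) — !x5 is true.
  15. (x5 || !x3) — !x3 is true.
  16. (x5 || !x2) — !x2 is true.
  17. (!x1 || x4) — x4 is true.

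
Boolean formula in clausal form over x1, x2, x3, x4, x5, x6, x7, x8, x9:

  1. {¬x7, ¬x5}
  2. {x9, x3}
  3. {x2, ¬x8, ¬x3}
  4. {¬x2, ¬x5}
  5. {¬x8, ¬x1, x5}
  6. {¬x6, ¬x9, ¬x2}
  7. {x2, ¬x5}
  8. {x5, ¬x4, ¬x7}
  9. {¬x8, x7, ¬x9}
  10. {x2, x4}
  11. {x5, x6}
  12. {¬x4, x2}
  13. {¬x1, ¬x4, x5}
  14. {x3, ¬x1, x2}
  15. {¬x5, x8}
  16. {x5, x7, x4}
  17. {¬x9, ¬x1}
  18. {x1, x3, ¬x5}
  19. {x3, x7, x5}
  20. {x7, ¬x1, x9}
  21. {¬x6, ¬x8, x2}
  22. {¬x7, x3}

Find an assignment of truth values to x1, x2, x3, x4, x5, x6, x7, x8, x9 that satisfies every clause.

Set x1 = False and propagate.
Set x2 = True and propagate.
  then x5 is forced to False.
  then x6 is forced to True.
  then x9 is forced to False.
  then x3 is forced to True.
For the remaining variables, x4 = True, x7 = False, x8 = False works.

x1=0, x2=1, x3=1, x4=1, x5=0, x6=1, x7=0, x8=0, x9=0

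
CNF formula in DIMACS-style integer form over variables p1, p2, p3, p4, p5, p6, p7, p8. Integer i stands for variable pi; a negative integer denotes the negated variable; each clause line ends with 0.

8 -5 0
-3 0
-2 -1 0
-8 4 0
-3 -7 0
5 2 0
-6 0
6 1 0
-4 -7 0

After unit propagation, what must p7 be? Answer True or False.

False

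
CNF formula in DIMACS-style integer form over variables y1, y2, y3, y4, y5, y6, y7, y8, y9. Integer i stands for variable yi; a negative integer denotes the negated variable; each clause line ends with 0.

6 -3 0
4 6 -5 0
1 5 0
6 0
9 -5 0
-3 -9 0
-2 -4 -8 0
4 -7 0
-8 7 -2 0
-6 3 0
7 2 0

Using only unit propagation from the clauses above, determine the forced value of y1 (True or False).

(y6) is a unit clause: y6 = True.
From (~y6 \/ y3) and y6 = True: y3 = True.
In (~y9 \/ ~y3), ~y3 is now false; ~y9 must hold, so y9 = False.
(~y5 \/ y9) with y9 = False leaves only ~y5, so y5 = False.
From (y5 \/ y1) and y5 = False: y1 = True.

True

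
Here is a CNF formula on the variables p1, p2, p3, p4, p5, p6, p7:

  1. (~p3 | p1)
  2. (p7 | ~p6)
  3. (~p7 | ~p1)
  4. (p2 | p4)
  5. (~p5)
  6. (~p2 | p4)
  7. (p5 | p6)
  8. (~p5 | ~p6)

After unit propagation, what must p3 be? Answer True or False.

Unit clause (~p5) sets p5 = False.
In (p5 | p6), p5 is now false; p6 must hold, so p6 = True.
(p7 | ~p6): since p6 = True, the clause reduces to (p7). p7 = True.
From (~p1 | ~p7) and p7 = True: p1 = False.
(p1 | ~p3): since p1 = False, the clause reduces to (~p3). p3 = False.

False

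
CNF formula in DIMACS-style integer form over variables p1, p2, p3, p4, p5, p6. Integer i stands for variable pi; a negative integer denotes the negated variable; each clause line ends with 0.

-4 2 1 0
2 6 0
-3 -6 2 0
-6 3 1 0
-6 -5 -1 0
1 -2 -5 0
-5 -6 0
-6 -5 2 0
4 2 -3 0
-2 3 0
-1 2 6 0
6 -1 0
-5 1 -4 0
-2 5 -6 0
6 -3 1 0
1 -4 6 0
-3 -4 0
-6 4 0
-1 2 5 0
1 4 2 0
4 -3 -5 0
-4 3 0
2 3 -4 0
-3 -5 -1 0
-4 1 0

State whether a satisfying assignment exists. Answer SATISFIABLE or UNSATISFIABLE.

UNSATISFIABLE

p1 = True:
  propagation gives p6=True, p5=False, p2=False; an empty clause results — contradiction.
p1 = False:
  propagation gives p4=False, p6=False, p2=True, p5=False; an empty clause results — contradiction.
Every branch closes, so no satisfying assignment exists.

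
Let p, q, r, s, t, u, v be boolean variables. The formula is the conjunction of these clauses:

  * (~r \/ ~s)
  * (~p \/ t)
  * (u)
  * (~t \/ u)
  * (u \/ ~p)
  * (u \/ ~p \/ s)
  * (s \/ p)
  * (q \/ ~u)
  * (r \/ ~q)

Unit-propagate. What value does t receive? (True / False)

True

(u) is a unit clause: u = True.
(~u \/ q) with u = True leaves only q, so q = True.
(~q \/ r) with q = True leaves only r, so r = True.
In (~r \/ ~s), ~r is now false; ~s must hold, so s = False.
In (s \/ p), s is now false; p must hold, so p = True.
(t \/ ~p): since p = True, the clause reduces to (t). t = True.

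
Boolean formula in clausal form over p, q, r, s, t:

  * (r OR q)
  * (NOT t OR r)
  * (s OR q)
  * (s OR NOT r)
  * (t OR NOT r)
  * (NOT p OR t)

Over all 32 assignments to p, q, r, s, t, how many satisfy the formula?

The models are:
  p=F q=F r=T s=T t=T
  p=F q=T r=F s=F t=F
  p=F q=T r=F s=T t=F
  p=F q=T r=T s=T t=T
  p=T q=F r=T s=T t=T
  p=T q=T r=T s=T t=T
That's 6 in total.

6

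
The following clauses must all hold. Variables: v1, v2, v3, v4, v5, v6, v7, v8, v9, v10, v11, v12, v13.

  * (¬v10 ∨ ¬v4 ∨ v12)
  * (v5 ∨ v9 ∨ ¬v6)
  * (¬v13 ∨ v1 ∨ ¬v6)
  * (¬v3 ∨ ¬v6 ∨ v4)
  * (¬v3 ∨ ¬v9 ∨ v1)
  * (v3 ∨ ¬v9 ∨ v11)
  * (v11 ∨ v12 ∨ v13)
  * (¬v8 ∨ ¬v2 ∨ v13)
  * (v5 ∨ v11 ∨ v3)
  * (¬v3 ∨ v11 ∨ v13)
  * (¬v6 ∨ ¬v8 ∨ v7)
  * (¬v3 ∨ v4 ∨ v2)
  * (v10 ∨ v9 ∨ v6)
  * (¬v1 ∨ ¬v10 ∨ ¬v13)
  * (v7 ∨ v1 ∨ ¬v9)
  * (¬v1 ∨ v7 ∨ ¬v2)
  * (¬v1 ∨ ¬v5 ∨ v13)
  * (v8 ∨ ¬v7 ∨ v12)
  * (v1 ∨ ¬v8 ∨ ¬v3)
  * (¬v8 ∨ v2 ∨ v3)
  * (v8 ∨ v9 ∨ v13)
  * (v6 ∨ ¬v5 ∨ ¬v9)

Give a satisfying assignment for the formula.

v1=T, v2=F, v3=T, v4=T, v5=T, v6=T, v7=F, v8=F, v9=F, v10=F, v11=T, v12=T, v13=T

Pure literal: v11 appears only positively; assign v11 = True.
v12 occurs only positively in the remaining clauses — set v12 = True.
Try v1 = True.
Try v2 = False.
The remaining clauses are satisfied by v3 = True, v4 = True, v5 = True, v6 = True, v7 = False, v8 = False, v9 = False, v10 = False, v13 = True.
Every clause has at least one true literal under this assignment.
Check each clause:
  1. (¬v10 ∨ v12 ∨ ¬v4) — v12 is true.
  2. (¬v6 ∨ v5 ∨ v9) — v5 is true.
  3. (¬v6 ∨ v1 ∨ ¬v13) — v1 is true.
  4. (¬v3 ∨ ¬v6 ∨ v4) — v4 is true.
  5. (v1 ∨ ¬v3 ∨ ¬v9) — v1 is true.
  6. (v11 ∨ ¬v9 ∨ v3) — v3 is true.
  7. (v11 ∨ v13 ∨ v12) — v11 is true.
  8. (¬v2 ∨ ¬v8 ∨ v13) — ¬v8 is true.
  9. (v3 ∨ v5 ∨ v11) — v11 is true.
  10. (¬v3 ∨ v13 ∨ v11) — v11 is true.
  11. (¬v6 ∨ v7 ∨ ¬v8) — ¬v8 is true.
  12. (v4 ∨ v2 ∨ ¬v3) — v4 is true.
  13. (v9 ∨ v10 ∨ v6) — v6 is true.
  14. (¬v13 ∨ ¬v1 ∨ ¬v10) — ¬v10 is true.
  15. (v7 ∨ v1 ∨ ¬v9) — v1 is true.
  16. (v7 ∨ ¬v2 ∨ ¬v1) — ¬v2 is true.
  17. (v13 ∨ ¬v5 ∨ ¬v1) — v13 is true.
  18. (v8 ∨ v12 ∨ ¬v7) — ¬v7 is true.
  19. (v1 ∨ ¬v8 ∨ ¬v3) — ¬v8 is true.
  20. (v3 ∨ v2 ∨ ¬v8) — ¬v8 is true.
  21. (v13 ∨ v9 ∨ v8) — v13 is true.
  22. (¬v9 ∨ ¬v5 ∨ v6) — v6 is true.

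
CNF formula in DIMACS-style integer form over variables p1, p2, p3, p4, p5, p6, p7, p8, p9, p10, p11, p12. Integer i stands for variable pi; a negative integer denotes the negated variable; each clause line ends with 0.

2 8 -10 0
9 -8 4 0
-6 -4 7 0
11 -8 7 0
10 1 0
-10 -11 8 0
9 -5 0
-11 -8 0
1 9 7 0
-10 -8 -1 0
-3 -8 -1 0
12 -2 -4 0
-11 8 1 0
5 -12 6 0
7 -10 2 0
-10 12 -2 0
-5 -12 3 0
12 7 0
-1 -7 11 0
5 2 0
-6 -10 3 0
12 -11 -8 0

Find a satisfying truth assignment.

Set p1 = False and propagate.
  then p10 is forced to True.
Set p2 = True and propagate.
  then p12 is forced to True.
The remaining clauses are satisfied by p3 = True, p4 = True, p5 = False, p6 = True, p7 = True, p8 = True, p9 = False, p11 = False.
Every clause has at least one true literal under this assignment.

p1 = False  p2 = True  p3 = True  p4 = True  p5 = False  p6 = True  p7 = True  p8 = True  p9 = False  p10 = True  p11 = False  p12 = True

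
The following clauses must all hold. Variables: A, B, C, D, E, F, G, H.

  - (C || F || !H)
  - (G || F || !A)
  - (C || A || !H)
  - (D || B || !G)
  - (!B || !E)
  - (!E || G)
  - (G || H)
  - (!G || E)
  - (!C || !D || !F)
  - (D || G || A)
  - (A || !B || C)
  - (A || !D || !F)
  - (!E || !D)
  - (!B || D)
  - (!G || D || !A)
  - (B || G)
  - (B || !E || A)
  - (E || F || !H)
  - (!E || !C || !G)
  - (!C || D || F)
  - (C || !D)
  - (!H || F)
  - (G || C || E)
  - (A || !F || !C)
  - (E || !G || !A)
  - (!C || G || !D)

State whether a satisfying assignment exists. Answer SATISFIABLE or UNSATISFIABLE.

UNSATISFIABLE

G = True:
  propagation gives E=True, B=False, D=True; an empty clause results — contradiction.
G = False:
  propagation gives E=False, H=True, B=True, D=True; an empty clause results — contradiction.
Every branch closes, so no satisfying assignment exists.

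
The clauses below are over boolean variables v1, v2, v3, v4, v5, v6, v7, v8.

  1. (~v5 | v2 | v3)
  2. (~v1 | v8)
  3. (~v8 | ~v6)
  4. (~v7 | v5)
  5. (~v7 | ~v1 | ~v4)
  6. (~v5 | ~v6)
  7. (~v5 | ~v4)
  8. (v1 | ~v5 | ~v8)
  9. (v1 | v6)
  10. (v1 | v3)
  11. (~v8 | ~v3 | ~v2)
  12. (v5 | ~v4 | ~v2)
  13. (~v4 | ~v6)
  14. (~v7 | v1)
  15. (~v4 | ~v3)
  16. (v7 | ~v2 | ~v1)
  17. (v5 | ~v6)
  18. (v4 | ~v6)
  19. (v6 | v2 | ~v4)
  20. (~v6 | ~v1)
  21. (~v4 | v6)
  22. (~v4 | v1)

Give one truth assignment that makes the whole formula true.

Try v1 = True.
  then v8 is forced to True.
  then v6 is forced to False.
  then v4 is forced to False.
Branch on v2: take v2 = False.
For the remaining variables, v3 = False, v5 = False, v7 = False works.
Every clause has at least one true literal under this assignment.

v1=T  v2=F  v3=F  v4=F  v5=F  v6=F  v7=F  v8=T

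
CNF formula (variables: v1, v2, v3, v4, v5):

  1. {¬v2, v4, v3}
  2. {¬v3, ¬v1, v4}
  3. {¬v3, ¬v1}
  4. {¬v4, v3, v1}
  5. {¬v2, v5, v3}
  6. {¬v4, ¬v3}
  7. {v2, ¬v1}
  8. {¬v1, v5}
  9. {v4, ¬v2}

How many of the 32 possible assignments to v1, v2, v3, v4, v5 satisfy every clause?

5

The models are:
  v1=F v2=F v3=F v4=F v5=F
  v1=F v2=F v3=F v4=F v5=T
  v1=F v2=F v3=T v4=F v5=F
  v1=F v2=F v3=T v4=F v5=T
  v1=T v2=T v3=F v4=T v5=T
Count: 5.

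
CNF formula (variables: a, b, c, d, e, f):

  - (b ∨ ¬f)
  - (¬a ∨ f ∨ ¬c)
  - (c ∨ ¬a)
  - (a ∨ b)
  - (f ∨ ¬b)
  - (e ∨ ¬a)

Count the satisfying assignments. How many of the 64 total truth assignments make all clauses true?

Case analysis on a and b:
  a=1, b=1: remaining (c,d,e,f) ∈ {(1,0,1,1); (1,1,1,1)} — 2.
  a=1, b=0: a clause becomes empty — 0.
  a=0, b=1: forces f=1; c, d, e free → 2^3 = 8.
  a=0, b=0: a clause becomes empty — 0.
Total: 2 + 0 + 8 + 0 = 10.

10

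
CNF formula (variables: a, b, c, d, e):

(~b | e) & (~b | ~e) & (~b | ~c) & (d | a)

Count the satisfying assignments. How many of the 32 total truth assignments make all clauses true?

Case analysis on b and e:
  b=1, e=1: a clause becomes empty — 0.
  b=1, e=0: a clause becomes empty — 0.
  b=0, e=1: c free; 3 ways for (a,d) × 2^1 = 6.
  b=0, e=0: c free; 3 ways for (a,d) × 2^1 = 6.
Total: 0 + 0 + 6 + 6 = 12.

12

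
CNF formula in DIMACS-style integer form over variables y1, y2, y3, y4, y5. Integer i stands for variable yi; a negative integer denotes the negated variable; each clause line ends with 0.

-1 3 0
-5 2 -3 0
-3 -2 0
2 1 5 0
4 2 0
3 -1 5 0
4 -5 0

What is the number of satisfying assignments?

5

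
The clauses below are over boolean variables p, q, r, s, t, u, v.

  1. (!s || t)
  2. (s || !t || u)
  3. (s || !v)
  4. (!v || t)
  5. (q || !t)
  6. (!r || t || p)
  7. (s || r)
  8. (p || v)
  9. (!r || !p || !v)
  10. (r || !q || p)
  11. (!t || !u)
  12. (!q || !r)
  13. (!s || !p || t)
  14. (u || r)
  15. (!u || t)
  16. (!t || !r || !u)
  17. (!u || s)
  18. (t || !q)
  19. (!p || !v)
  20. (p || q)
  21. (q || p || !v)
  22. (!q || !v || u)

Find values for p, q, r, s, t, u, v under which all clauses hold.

p=T, q=F, r=T, s=F, t=F, u=F, v=F

Try p = True.
  then v is forced to False.
For the remaining variables, q = False, r = True, s = False, t = False, u = False works.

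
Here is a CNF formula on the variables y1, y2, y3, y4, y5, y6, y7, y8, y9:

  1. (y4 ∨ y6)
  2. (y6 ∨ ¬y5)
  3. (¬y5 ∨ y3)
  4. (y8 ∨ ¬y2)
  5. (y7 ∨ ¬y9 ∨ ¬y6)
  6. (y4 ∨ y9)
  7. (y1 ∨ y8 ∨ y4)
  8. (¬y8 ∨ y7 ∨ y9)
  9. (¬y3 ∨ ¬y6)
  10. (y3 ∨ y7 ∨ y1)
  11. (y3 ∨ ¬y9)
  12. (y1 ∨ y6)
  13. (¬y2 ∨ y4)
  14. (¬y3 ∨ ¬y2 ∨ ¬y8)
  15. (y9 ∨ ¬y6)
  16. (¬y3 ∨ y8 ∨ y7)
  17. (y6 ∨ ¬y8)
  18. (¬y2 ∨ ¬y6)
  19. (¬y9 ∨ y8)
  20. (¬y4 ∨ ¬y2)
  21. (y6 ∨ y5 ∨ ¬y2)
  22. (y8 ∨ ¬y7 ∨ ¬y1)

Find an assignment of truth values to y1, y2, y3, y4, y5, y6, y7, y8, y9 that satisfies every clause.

y1=True, y2=False, y3=False, y4=True, y5=False, y6=False, y7=False, y8=False, y9=False

y2 occurs only negated in the remaining clauses — set y2 = False.
Set y1 = True and propagate.
Branch on y3: take y3 = False.
  then y5 is forced to False.
  then y9 is forced to False.
  then y4 is forced to True.
  then y6 is forced to False.
  then y8 is forced to False.
  then y7 is forced to False.
Every clause has at least one true literal under this assignment.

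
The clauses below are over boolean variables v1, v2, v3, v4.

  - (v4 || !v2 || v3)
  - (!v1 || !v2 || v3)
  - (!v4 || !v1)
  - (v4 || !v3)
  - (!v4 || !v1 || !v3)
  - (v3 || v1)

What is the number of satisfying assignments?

3

Satisfying assignments:
  v1=0 v2=0 v3=1 v4=1
  v1=0 v2=1 v3=1 v4=1
  v1=1 v2=0 v3=0 v4=0
Count: 3.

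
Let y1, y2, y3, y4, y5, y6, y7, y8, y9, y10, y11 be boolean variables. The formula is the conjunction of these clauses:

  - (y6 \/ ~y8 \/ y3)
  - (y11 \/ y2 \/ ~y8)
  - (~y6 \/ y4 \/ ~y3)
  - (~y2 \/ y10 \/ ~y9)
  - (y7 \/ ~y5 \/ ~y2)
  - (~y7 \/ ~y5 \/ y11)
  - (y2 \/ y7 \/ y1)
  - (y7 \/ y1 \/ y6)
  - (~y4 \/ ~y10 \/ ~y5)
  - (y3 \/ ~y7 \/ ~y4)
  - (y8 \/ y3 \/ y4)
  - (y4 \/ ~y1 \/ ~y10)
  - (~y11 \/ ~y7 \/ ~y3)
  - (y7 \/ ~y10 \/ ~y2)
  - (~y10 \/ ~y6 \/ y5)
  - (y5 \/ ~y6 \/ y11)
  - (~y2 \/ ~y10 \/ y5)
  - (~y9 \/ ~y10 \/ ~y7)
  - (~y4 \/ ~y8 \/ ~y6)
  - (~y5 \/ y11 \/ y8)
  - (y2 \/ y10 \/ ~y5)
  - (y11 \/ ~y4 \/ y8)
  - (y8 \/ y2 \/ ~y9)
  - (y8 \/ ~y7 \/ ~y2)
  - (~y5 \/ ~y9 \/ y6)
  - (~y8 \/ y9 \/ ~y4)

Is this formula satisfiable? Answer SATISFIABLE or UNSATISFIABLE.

Branch on y1: take y1 = True.
For the remaining variables, y2 = False, y3 = True, y4 = False, y5 = False, y6 = False, y7 = False, y8 = True, y9 = False, y10 = False, y11 = True works.
So y1 = True, y2 = False, y3 = True, y4 = False, y5 = False, y6 = False, y7 = False, y8 = True, y9 = False, y10 = False, y11 = True is a satisfying assignment.

SATISFIABLE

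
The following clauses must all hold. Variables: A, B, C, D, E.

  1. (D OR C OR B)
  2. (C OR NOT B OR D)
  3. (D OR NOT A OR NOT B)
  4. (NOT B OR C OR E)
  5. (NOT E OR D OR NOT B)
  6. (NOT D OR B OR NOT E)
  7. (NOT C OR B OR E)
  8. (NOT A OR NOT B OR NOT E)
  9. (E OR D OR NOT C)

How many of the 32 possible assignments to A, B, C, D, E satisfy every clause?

Case analysis on B and D:
  B=1, D=1: remaining (A,C,E) ∈ {(0,0,1); (0,1,0); (0,1,1); (1,1,0)} — 4.
  B=1, D=0: a clause becomes empty — 0.
  B=0, D=1: remaining (A,C,E) ∈ {(0,0,0); (1,0,0)} — 2.
  B=0, D=0: remaining (A,C,E) ∈ {(0,1,1); (1,1,1)} — 2.
Total: 4 + 0 + 2 + 2 = 8.

8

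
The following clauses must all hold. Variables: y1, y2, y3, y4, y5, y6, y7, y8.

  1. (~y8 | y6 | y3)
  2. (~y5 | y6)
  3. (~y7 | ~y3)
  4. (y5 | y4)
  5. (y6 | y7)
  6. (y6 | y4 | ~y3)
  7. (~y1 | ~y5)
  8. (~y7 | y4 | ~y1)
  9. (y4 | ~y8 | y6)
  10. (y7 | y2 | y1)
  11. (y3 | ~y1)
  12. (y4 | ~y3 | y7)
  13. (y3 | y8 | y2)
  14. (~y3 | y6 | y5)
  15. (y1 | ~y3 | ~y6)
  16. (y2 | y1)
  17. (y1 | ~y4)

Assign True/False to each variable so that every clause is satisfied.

y1 = False  y2 = True  y3 = False  y4 = False  y5 = True  y6 = True  y7 = False  y8 = False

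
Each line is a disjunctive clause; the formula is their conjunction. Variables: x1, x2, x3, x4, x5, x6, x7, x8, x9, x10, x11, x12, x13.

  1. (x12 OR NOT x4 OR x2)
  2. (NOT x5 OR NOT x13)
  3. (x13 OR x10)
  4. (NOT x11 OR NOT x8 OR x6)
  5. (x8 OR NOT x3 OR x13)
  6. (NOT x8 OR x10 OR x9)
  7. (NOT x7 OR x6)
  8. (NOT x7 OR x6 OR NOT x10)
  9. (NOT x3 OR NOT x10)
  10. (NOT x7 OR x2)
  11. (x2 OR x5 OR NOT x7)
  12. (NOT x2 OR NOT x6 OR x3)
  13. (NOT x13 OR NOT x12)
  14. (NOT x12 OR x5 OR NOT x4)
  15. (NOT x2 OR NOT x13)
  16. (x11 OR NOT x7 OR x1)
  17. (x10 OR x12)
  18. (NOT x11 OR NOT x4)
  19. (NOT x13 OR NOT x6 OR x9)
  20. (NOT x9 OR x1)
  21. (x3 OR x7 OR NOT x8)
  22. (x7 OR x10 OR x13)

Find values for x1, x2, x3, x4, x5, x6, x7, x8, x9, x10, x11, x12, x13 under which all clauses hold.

x1=F, x2=F, x3=F, x4=F, x5=T, x6=T, x7=F, x8=F, x9=F, x10=T, x11=F, x12=T, x13=F

Pure literal: x4 appears only negated; assign x4 = False.
Set x1 = False and propagate.
  then x9 is forced to False.
The remaining clauses are satisfied by x2 = False, x3 = False, x5 = True, x6 = True, x7 = False, x8 = False, x10 = True, x11 = False, x12 = True, x13 = False.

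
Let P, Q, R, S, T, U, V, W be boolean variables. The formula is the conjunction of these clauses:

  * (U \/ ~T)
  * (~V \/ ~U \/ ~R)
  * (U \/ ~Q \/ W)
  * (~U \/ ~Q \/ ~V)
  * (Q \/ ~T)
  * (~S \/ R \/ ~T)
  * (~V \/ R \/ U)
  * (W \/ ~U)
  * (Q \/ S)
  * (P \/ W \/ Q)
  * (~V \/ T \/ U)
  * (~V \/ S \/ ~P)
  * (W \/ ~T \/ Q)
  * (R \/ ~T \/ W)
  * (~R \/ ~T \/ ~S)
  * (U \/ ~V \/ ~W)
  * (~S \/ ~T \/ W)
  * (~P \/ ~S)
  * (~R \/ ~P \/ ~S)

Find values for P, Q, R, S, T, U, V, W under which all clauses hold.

P = 0, Q = 0, R = 0, S = 1, T = 0, U = 0, V = 0, W = 1

Check each clause:
  1. (U \/ ~T) — ~T is true.
  2. (~U \/ ~V \/ ~R) — ~V is true.
  3. (W \/ ~Q \/ U) — W is true.
  4. (~V \/ ~U \/ ~Q) — ~V is true.
  5. (Q \/ ~T) — ~T is true.
  6. (R \/ ~S \/ ~T) — ~T is true.
  7. (U \/ ~V \/ R) — ~V is true.
  8. (W \/ ~U) — W is true.
  9. (S \/ Q) — S is true.
  10. (Q \/ W \/ P) — W is true.
  11. (~V \/ U \/ T) — ~V is true.
  12. (~P \/ ~V \/ S) — ~V is true.
  13. (W \/ Q \/ ~T) — W is true.
  14. (~T \/ W \/ R) — W is true.
  15. (~S \/ ~T \/ ~R) — ~T is true.
  16. (~W \/ ~V \/ U) — ~V is true.
  17. (~S \/ ~T \/ W) — W is true.
  18. (~P \/ ~S) — ~P is true.
  19. (~P \/ ~S \/ ~R) — ~R is true.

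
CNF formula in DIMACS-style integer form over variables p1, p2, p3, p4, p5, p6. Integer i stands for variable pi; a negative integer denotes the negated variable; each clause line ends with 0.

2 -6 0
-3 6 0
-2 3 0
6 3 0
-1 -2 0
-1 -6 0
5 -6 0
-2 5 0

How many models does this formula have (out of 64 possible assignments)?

2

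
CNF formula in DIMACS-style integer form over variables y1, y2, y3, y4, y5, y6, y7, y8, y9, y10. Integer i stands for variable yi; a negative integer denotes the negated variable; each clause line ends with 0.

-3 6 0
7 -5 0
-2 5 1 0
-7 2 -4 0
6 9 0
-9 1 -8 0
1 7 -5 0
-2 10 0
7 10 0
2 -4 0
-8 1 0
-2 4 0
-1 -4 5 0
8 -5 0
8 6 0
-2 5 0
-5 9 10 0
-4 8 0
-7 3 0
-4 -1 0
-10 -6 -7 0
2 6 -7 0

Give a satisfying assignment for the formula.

y1=T, y2=F, y3=T, y4=F, y5=T, y6=T, y7=T, y8=T, y9=T, y10=F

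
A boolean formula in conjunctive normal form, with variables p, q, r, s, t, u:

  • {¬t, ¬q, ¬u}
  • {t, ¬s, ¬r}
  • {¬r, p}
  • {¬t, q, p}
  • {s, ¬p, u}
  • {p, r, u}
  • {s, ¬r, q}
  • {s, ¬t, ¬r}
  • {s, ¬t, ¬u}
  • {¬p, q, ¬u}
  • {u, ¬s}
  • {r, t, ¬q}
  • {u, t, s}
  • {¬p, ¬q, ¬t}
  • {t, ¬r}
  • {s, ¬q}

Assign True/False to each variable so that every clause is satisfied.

p = F, q = F, r = F, s = F, t = F, u = T

Branch on p: take p = False.
  then r is forced to False.
  then u is forced to True.
Set q = False and propagate.
  then t is forced to False.
s is now unconstrained; take s = False.
Every clause has at least one true literal under this assignment.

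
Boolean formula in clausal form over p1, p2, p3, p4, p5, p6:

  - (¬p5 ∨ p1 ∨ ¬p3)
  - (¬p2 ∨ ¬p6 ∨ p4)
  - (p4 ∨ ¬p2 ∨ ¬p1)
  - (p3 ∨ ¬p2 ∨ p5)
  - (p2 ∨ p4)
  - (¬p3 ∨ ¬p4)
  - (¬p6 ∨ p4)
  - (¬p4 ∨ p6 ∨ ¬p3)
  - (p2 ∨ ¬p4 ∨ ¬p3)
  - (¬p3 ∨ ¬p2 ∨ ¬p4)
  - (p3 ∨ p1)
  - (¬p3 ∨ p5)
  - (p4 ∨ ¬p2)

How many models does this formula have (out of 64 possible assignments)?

6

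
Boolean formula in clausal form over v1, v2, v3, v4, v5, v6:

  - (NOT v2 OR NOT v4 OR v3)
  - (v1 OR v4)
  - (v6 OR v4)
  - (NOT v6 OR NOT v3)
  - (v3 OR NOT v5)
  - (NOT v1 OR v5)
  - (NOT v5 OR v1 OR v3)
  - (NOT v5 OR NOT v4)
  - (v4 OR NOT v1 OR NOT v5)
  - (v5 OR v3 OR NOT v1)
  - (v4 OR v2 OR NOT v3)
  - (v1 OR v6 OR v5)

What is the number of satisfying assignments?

1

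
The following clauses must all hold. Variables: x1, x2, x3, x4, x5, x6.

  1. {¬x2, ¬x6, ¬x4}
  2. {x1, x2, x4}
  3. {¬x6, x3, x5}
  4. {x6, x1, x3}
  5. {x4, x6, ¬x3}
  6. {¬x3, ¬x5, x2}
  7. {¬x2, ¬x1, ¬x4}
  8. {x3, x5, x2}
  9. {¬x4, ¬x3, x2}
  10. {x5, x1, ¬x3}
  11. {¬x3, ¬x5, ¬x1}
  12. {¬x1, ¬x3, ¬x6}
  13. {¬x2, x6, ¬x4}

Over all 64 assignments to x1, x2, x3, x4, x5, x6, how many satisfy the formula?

10

Split on x3, then x2.
  x3=T, x2=T: remaining (x1,x4,x5,x6) ∈ {(F,F,T,T)} — 1.
  x3=T, x2=F: a clause becomes empty — 0.
  x3=F, x2=T: remaining (x1,x4,x5,x6) ∈ {(F,F,T,T); (T,F,F,F); (T,F,T,F); (T,F,T,T)} — 4.
  x3=F, x2=F: 5 of the 16 assignments to (x1,x4,x5,x6) work.
Total: 1 + 0 + 4 + 5 = 10.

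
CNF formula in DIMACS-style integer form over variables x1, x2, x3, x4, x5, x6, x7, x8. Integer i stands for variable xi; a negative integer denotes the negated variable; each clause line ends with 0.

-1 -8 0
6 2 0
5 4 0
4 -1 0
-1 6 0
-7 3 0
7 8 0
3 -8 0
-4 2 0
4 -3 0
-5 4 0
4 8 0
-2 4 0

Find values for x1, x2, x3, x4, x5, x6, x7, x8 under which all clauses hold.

x1 = False  x2 = True  x3 = True  x4 = True  x5 = False  x6 = True  x7 = True  x8 = False

x1 occurs only negated in the remaining clauses — set x1 = False.
x6 occurs only positively in the remaining clauses — set x6 = True.
Set x2 = True and propagate.
  then x4 is forced to True.
Branch on x3: take x3 = True.
Branch on x7: take x7 = True.
x5, x8 are now unconstrained; take x5 = False, x8 = False.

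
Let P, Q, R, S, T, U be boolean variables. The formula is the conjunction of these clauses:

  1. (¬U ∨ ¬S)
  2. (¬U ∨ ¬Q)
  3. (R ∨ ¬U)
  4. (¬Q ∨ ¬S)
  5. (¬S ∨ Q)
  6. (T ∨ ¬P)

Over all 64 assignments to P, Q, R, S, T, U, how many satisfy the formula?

Split on Q, then S.
  Q=T, S=T: a clause becomes empty — 0.
  Q=T, S=F: R free; 3 ways for (P,T,U) × 2^1 = 6.
  Q=F, S=T: a clause becomes empty — 0.
  Q=F, S=F: 9 of the 16 assignments to (P,R,T,U) work.
Total: 0 + 6 + 0 + 9 = 15.

15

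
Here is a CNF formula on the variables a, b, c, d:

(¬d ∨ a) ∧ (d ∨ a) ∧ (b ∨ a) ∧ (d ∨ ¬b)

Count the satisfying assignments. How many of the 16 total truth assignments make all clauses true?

6

The models are:
  a=1 b=0 c=0 d=0
  a=1 b=0 c=0 d=1
  a=1 b=0 c=1 d=0
  a=1 b=0 c=1 d=1
  a=1 b=1 c=0 d=1
  a=1 b=1 c=1 d=1
Count: 6.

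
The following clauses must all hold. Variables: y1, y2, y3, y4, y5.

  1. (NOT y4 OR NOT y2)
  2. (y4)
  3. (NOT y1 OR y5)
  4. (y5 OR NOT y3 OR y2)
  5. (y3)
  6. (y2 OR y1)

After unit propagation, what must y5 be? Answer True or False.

True

Unit clause (y4) sets y4 = True.
From (NOT y4 OR NOT y2) and y4 = True: y2 = False.
(y3) stands alone — y3 = True.
(y2 OR NOT y3 OR y5) with y3 = True, y2 = False leaves only y5, so y5 = True.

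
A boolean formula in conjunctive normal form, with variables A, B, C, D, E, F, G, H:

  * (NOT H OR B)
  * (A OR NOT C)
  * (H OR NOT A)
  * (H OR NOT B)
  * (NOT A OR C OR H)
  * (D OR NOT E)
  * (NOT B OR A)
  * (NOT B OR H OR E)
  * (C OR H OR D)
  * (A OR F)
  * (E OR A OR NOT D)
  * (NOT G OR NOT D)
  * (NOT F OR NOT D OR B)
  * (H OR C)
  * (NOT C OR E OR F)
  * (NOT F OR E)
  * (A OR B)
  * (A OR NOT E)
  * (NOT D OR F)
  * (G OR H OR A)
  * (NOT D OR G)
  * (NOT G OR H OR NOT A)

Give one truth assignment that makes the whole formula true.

A=T, B=T, C=F, D=F, E=F, F=F, G=T, H=T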